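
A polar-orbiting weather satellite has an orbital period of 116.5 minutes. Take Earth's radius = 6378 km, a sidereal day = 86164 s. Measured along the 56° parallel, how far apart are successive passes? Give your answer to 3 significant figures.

T = 116.5 min = 6990.0 s.
Node shift per orbit = (6990.0/86164) × 360° = 29.20°.
Equatorial spacing = 29.20 × 111.3 km/° = 3251 km.
At 56° latitude, spacing = 3251 × cos(56°) = 1818 km.

1820 km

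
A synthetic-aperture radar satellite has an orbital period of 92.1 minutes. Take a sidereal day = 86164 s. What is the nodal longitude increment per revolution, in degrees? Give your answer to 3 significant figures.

23.1°

T = 92.1 min = 5526.0 s.
During one orbit Earth rotates (5526.0 / 86164) × 360° = 23.09°.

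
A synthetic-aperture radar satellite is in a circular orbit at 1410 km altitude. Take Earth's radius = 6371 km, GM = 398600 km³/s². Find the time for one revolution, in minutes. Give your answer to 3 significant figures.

114 min

Semi-major axis a = 6371 + 1410 = 7781 km. Period T = 2π√(a³/μ) = 2π√(7781³/398600) = 6830.7 s = 113.84 min.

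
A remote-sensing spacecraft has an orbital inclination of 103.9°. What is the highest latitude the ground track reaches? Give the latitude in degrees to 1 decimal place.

Retrograde orbit: the ground track reaches ±(180° − i) = ±(180 − 103.9) = ±76.1°.

76.1°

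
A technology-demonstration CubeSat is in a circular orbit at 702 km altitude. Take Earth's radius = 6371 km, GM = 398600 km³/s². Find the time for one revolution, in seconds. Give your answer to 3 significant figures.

Semi-major axis a = 6371 + 702 = 7073 km. Period T = 2π√(a³/μ) = 2π√(7073³/398600) = 5919.9 s = 98.67 min.

5920 seconds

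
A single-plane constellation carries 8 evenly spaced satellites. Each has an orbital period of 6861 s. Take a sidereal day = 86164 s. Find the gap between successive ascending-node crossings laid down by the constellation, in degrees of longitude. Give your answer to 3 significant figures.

3.58°

Single-satellite node shift = (6861.0/86164) × 360° = 28.67°.
With 8 satellites evenly phased, successive equator crossings are 28.67/8 = 3.583° apart.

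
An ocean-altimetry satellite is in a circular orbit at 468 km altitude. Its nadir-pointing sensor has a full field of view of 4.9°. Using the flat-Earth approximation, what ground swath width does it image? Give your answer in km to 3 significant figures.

40.0 km

Half-angle = 4.9°/2 = 2.45°.
Swath width ≈ 2h·tan(θ/2) = 2 × 468 × tan(2.45°) = 40.0 km.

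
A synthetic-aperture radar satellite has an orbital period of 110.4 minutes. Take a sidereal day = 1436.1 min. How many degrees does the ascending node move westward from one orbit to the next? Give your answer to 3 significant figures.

T = 110.4 min = 6624.0 s.
During one orbit Earth rotates (6624.0 / 86166) × 360° = 27.67°.

27.7°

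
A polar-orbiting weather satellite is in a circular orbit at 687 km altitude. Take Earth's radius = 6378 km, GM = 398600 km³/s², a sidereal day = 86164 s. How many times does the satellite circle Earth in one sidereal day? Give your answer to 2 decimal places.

Semi-major axis a = 6378 + 687 = 7065 km. Period T = 2π√(a³/μ) = 2π√(7065³/398600) = 5909.9 s = 98.50 min.
Orbits per sidereal day = 86164 / 5909.9 = 14.580.

14.58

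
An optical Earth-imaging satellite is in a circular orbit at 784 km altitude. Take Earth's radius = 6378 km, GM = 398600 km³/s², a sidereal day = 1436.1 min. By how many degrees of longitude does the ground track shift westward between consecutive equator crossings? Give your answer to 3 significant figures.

Semi-major axis a = 6378 + 784 = 7162 km. Period T = 2π√(a³/μ) = 2π√(7162³/398600) = 6032.0 s = 100.53 min.
During one orbit Earth rotates (6032.0 / 86166) × 360° = 25.20°.

25.2°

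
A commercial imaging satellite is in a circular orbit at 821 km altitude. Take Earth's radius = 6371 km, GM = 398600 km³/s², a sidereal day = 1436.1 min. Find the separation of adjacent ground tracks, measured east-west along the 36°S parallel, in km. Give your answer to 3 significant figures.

2280 km

Semi-major axis a = 6371 + 821 = 7192 km. Period T = 2π√(a³/μ) = 2π√(7192³/398600) = 6070.0 s = 101.17 min.
Node shift per orbit = (6070.0/86166) × 360° = 25.36°.
Equatorial spacing = 25.36 × 111.2 km/° = 2820 km.
At 36° latitude, spacing = 2820 × cos(36°) = 2281 km.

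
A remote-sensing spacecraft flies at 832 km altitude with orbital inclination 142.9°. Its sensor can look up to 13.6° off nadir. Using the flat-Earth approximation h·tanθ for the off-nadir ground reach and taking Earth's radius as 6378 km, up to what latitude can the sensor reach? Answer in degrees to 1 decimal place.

Retrograde orbit: the ground track reaches ±(180° − i) = ±(180 − 142.9) = ±37.1°.
Sensor half-swath on the ground ≈ 832·tan(13.6°) = 201 km = 1.81° of latitude.
Maximum observable latitude ≈ 37.1 + 1.81 = 38.9°.

38.9°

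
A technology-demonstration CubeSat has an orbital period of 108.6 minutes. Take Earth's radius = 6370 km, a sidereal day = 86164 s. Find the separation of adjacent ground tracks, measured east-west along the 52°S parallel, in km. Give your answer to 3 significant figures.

T = 108.6 min = 6516.0 s.
Node shift per orbit = (6516.0/86164) × 360° = 27.22°.
Equatorial spacing = 27.22 × 111.2 km/° = 3027 km.
At 52° latitude, spacing = 3027 × cos(52°) = 1863 km.

1860 km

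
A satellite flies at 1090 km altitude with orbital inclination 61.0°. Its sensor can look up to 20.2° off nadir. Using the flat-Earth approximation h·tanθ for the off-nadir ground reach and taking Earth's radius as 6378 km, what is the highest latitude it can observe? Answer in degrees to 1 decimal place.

For a prograde orbit the ground track reaches latitude ±i = ±61.0°.
Sensor half-swath on the ground ≈ 1090·tan(20.2°) = 401 km = 3.60° of latitude.
Maximum observable latitude ≈ 61.0 + 3.60 = 64.6°.

64.6°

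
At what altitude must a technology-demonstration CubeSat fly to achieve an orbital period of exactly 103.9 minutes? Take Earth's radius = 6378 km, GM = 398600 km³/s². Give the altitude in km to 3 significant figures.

943 km

T = 103.9 min = 6234.0 s.
From T = 2π√(a³/μ): a = (μ T²/4π²)^(1/3) = (398600 × 6234.0² / 4π²)^(1/3) = 7321 km.
Altitude h = a − R = 7321 − 6378 = 943 km.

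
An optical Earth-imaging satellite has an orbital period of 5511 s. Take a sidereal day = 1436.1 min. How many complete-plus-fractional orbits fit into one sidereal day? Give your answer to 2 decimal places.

Orbits per sidereal day = 86166 / 5511.0 = 15.635.

15.64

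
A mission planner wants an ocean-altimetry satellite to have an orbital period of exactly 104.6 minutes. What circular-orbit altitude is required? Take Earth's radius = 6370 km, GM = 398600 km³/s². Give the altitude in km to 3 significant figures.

T = 104.6 min = 6276.0 s.
From T = 2π√(a³/μ): a = (μ T²/4π²)^(1/3) = (398600 × 6276.0² / 4π²)^(1/3) = 7354 km.
Altitude h = a − R = 7354 − 6370 = 984 km.

984 km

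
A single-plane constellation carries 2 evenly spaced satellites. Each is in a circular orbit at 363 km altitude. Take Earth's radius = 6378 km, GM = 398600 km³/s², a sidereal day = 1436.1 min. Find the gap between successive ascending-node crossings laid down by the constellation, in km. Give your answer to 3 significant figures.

Semi-major axis a = 6378 + 363 = 6741 km. Period T = 2π√(a³/μ) = 2π√(6741³/398600) = 5508.0 s = 91.80 min.
Single-satellite node shift = (5508.0/86166) × 360° = 23.01°.
With 2 satellites evenly phased, successive equator crossings are 23.01/2 = 11.506° apart.
That is 11.506 × 111.3 = 1281 km at the equator.

1280 km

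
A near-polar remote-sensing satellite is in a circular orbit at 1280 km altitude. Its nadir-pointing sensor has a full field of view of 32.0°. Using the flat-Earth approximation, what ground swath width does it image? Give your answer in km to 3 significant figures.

734 km

Half-angle = 32.0°/2 = 16°.
Swath width ≈ 2h·tan(θ/2) = 2 × 1280 × tan(16°) = 734.1 km.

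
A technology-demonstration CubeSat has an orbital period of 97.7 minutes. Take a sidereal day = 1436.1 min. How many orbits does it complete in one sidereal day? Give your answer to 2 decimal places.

14.70

T = 97.7 min = 5862.0 s.
Orbits per sidereal day = 86166 / 5862.0 = 14.699.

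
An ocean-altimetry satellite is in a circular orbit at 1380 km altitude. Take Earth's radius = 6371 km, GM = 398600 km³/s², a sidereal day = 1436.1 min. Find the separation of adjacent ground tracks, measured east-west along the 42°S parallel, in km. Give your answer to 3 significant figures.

2340 km

Semi-major axis a = 6371 + 1380 = 7751 km. Period T = 2π√(a³/μ) = 2π√(7751³/398600) = 6791.2 s = 113.19 min.
Node shift per orbit = (6791.2/86166) × 360° = 28.37°.
Equatorial spacing = 28.37 × 111.2 km/° = 3155 km.
At 42° latitude, spacing = 3155 × cos(42°) = 2345 km.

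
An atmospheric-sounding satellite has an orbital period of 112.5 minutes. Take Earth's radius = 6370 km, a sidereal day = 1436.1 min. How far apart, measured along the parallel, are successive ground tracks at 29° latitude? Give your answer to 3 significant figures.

T = 112.5 min = 6750.0 s.
Node shift per orbit = (6750.0/86166) × 360° = 28.20°.
Equatorial spacing = 28.20 × 111.2 km/° = 3135 km.
At 29° latitude, spacing = 3135 × cos(29°) = 2742 km.

2740 km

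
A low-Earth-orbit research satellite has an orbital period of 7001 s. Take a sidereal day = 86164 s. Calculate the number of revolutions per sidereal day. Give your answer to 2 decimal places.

Orbits per sidereal day = 86164 / 7001.0 = 12.307.

12.31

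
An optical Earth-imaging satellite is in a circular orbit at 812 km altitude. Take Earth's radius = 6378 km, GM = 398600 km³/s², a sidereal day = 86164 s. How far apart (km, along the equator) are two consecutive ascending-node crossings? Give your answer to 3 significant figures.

2820 km

Semi-major axis a = 6378 + 812 = 7190 km. Period T = 2π√(a³/μ) = 2π√(7190³/398600) = 6067.4 s = 101.12 min.
During one orbit Earth rotates (6067.4 / 86164) × 360° = 25.35°.
At the equator that is 25.35° × (2π·6378/360) km/° = 25.35 × 111.3 = 2822 km.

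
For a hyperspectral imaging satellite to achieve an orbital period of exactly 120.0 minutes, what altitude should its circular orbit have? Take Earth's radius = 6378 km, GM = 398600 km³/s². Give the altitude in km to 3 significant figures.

1680 km

T = 120.0 min = 7200.0 s.
From T = 2π√(a³/μ): a = (μ T²/4π²)^(1/3) = (398600 × 7200.0² / 4π²)^(1/3) = 8059 km.
Altitude h = a − R = 8059 − 6378 = 1681 km.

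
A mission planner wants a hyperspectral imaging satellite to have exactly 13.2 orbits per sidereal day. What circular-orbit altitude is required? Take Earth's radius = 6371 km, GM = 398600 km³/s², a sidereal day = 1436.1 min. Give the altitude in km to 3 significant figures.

1180 km

Required period T = 86166 / 13.2 = 6527.7 s.
From T = 2π√(a³/μ): a = (μ T²/4π²)^(1/3) = (398600 × 6527.7² / 4π²)^(1/3) = 7549 km.
Altitude h = a − R = 7549 − 6371 = 1178 km.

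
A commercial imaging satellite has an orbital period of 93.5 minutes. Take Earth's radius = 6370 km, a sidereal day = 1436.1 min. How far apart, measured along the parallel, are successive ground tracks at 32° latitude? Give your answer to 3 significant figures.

T = 93.5 min = 5610.0 s.
Node shift per orbit = (5610.0/86166) × 360° = 23.44°.
Equatorial spacing = 23.44 × 111.2 km/° = 2606 km.
At 32° latitude, spacing = 2606 × cos(32°) = 2210 km.

2210 km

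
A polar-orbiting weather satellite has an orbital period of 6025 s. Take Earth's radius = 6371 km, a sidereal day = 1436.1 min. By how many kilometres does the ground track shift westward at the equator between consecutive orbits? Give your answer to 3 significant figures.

During one orbit Earth rotates (6025.0 / 86166) × 360° = 25.17°.
At the equator that is 25.17° × (2π·6371/360) km/° = 25.17 × 111.2 = 2799 km.

2800 km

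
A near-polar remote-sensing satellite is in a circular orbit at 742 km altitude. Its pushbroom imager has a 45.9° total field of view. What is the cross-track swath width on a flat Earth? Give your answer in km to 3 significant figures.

Half-angle = 45.9°/2 = 22.95°.
Swath width ≈ 2h·tan(θ/2) = 2 × 742 × tan(22.95°) = 628.4 km.

628 km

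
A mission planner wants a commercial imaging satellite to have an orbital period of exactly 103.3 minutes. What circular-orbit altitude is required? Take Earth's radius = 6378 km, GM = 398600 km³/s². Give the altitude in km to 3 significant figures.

T = 103.3 min = 6198.0 s.
From T = 2π√(a³/μ): a = (μ T²/4π²)^(1/3) = (398600 × 6198.0² / 4π²)^(1/3) = 7293 km.
Altitude h = a − R = 7293 − 6378 = 915 km.

915 km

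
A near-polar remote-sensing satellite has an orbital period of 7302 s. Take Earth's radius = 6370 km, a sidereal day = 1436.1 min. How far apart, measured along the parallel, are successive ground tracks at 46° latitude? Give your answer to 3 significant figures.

Node shift per orbit = (7302.0/86166) × 360° = 30.51°.
Equatorial spacing = 30.51 × 111.2 km/° = 3392 km.
At 46° latitude, spacing = 3392 × cos(46°) = 2356 km.

2360 km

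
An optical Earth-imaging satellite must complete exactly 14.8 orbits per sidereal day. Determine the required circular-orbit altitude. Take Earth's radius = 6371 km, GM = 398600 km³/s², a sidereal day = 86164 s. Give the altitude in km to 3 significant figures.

Required period T = 86164 / 14.8 = 5821.9 s.
From T = 2π√(a³/μ): a = (μ T²/4π²)^(1/3) = (398600 × 5821.9² / 4π²)^(1/3) = 6995 km.
Altitude h = a − R = 6995 − 6371 = 624 km.

624 km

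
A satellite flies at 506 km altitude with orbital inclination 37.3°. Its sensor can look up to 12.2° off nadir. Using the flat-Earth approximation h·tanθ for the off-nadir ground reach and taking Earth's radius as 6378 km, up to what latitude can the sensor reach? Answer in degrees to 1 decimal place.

For a prograde orbit the ground track reaches latitude ±i = ±37.3°.
Sensor half-swath on the ground ≈ 506·tan(12.2°) = 109 km = 0.98° of latitude.
Maximum observable latitude ≈ 37.3 + 0.98 = 38.3°.

38.3°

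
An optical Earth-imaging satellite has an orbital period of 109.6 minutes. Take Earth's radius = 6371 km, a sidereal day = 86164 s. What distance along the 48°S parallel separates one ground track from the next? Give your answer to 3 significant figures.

T = 109.6 min = 6576.0 s.
Node shift per orbit = (6576.0/86164) × 360° = 27.48°.
Equatorial spacing = 27.48 × 111.2 km/° = 3055 km.
At 48° latitude, spacing = 3055 × cos(48°) = 2044 km.

2040 km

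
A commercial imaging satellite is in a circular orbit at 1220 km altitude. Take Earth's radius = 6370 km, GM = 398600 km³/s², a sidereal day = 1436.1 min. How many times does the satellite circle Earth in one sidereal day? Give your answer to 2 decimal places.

13.09

Semi-major axis a = 6370 + 1220 = 7590 km. Period T = 2π√(a³/μ) = 2π√(7590³/398600) = 6580.7 s = 109.68 min.
Orbits per sidereal day = 86166 / 6580.7 = 13.094.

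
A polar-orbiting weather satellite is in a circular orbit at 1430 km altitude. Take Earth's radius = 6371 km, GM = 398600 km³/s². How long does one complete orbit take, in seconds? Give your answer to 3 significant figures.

Semi-major axis a = 6371 + 1430 = 7801 km. Period T = 2π√(a³/μ) = 2π√(7801³/398600) = 6857.0 s = 114.28 min.

6860 seconds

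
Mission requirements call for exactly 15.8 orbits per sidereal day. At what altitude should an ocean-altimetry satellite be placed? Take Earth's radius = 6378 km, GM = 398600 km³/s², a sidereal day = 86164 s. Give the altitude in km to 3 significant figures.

Required period T = 86164 / 15.8 = 5453.4 s.
From T = 2π√(a³/μ): a = (μ T²/4π²)^(1/3) = (398600 × 5453.4² / 4π²)^(1/3) = 6696 km.
Altitude h = a − R = 6696 − 6378 = 318 km.

318 km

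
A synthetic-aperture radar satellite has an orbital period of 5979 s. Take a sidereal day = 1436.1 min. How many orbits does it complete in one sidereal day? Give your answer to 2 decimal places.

Orbits per sidereal day = 86166 / 5979.0 = 14.411.

14.41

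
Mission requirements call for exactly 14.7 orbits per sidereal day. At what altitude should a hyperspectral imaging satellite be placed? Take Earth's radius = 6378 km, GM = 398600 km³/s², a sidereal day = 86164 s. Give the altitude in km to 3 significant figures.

648 km

Required period T = 86164 / 14.7 = 5861.5 s.
From T = 2π√(a³/μ): a = (μ T²/4π²)^(1/3) = (398600 × 5861.5² / 4π²)^(1/3) = 7026 km.
Altitude h = a − R = 7026 − 6378 = 648 km.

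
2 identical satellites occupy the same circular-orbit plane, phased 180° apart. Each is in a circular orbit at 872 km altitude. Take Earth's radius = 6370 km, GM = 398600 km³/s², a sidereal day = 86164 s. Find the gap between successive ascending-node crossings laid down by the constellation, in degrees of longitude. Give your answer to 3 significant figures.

12.8°

Semi-major axis a = 6370 + 872 = 7242 km. Period T = 2π√(a³/μ) = 2π√(7242³/398600) = 6133.4 s = 102.22 min.
Single-satellite node shift = (6133.4/86164) × 360° = 25.63°.
With 2 satellites evenly phased, successive equator crossings are 25.63/2 = 12.813° apart.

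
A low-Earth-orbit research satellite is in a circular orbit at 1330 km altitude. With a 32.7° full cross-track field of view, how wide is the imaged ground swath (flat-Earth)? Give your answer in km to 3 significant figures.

Half-angle = 32.7°/2 = 16.35°.
Swath width ≈ 2h·tan(θ/2) = 2 × 1330 × tan(16.35°) = 780.4 km.

780 km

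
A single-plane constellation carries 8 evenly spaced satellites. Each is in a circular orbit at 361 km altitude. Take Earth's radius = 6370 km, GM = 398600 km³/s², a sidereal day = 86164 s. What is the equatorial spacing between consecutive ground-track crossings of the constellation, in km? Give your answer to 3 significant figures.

Semi-major axis a = 6370 + 361 = 6731 km. Period T = 2π√(a³/μ) = 2π√(6731³/398600) = 5495.8 s = 91.60 min.
Single-satellite node shift = (5495.8/86164) × 360° = 22.96°.
With 8 satellites evenly phased, successive equator crossings are 22.96/8 = 2.870° apart.
That is 2.870 × 111.2 = 319 km at the equator.

319 km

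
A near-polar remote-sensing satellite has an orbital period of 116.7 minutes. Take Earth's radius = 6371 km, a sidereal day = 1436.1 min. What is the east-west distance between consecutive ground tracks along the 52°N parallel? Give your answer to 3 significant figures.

2000 km

T = 116.7 min = 7002.0 s.
Node shift per orbit = (7002.0/86166) × 360° = 29.25°.
Equatorial spacing = 29.25 × 111.2 km/° = 3253 km.
At 52° latitude, spacing = 3253 × cos(52°) = 2003 km.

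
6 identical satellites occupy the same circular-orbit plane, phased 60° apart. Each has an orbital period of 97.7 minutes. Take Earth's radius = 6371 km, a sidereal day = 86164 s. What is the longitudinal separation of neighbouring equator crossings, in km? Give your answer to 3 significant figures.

454 km

T = 97.7 min = 5862.0 s.
Single-satellite node shift = (5862.0/86164) × 360° = 24.49°.
With 6 satellites evenly phased, successive equator crossings are 24.49/6 = 4.082° apart.
That is 4.082 × 111.2 = 454 km at the equator.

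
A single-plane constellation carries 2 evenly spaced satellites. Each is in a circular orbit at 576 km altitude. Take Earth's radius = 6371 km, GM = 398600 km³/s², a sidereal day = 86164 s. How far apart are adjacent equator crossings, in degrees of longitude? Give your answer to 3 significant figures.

12.0°

Semi-major axis a = 6371 + 576 = 6947 km. Period T = 2π√(a³/μ) = 2π√(6947³/398600) = 5762.4 s = 96.04 min.
Single-satellite node shift = (5762.4/86164) × 360° = 24.08°.
With 2 satellites evenly phased, successive equator crossings are 24.08/2 = 12.038° apart.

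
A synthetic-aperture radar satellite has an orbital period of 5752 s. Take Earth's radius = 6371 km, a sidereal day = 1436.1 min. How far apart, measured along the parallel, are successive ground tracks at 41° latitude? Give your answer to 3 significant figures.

2020 km

Node shift per orbit = (5752.0/86166) × 360° = 24.03°.
Equatorial spacing = 24.03 × 111.2 km/° = 2672 km.
At 41° latitude, spacing = 2672 × cos(41°) = 2017 km.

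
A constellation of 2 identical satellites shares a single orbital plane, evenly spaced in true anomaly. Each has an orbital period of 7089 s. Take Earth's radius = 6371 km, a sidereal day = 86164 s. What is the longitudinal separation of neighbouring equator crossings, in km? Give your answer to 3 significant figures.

Single-satellite node shift = (7089.0/86164) × 360° = 29.62°.
With 2 satellites evenly phased, successive equator crossings are 29.62/2 = 14.809° apart.
That is 14.809 × 111.2 = 1647 km at the equator.

1650 km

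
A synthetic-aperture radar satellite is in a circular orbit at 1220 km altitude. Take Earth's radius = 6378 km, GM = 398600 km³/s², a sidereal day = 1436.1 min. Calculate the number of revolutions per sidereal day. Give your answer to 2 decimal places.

13.07

Semi-major axis a = 6378 + 1220 = 7598 km. Period T = 2π√(a³/μ) = 2π√(7598³/398600) = 6591.1 s = 109.85 min.
Orbits per sidereal day = 86166 / 6591.1 = 13.073.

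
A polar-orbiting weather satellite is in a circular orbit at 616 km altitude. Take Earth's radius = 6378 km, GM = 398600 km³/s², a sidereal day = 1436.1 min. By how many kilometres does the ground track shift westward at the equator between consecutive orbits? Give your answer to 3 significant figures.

Semi-major axis a = 6378 + 616 = 6994 km. Period T = 2π√(a³/μ) = 2π√(6994³/398600) = 5821.0 s = 97.02 min.
During one orbit Earth rotates (5821.0 / 86166) × 360° = 24.32°.
At the equator that is 24.32° × (2π·6378/360) km/° = 24.32 × 111.3 = 2707 km.

2710 km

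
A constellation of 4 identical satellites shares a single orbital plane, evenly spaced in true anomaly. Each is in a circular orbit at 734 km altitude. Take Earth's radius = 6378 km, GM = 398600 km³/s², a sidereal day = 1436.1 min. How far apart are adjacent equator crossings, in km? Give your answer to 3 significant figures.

694 km

Semi-major axis a = 6378 + 734 = 7112 km. Period T = 2π√(a³/μ) = 2π√(7112³/398600) = 5969.0 s = 99.48 min.
Single-satellite node shift = (5969.0/86166) × 360° = 24.94°.
With 4 satellites evenly phased, successive equator crossings are 24.94/4 = 6.235° apart.
That is 6.235 × 111.3 = 694 km at the equator.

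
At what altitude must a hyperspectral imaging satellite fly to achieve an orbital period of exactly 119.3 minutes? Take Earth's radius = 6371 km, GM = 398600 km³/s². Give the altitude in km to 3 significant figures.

T = 119.3 min = 7158.0 s.
From T = 2π√(a³/μ): a = (μ T²/4π²)^(1/3) = (398600 × 7158.0² / 4π²)^(1/3) = 8028 km.
Altitude h = a − R = 8028 − 6371 = 1657 km.

1660 km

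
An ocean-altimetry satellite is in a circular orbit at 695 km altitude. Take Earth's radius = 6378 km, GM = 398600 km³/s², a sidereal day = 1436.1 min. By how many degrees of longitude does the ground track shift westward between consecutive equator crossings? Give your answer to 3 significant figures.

Semi-major axis a = 6378 + 695 = 7073 km. Period T = 2π√(a³/μ) = 2π√(7073³/398600) = 5919.9 s = 98.67 min.
During one orbit Earth rotates (5919.9 / 86166) × 360° = 24.73°.

24.7°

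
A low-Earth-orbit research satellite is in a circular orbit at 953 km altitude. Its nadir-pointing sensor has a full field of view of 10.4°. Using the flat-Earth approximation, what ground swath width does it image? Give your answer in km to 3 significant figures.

Half-angle = 10.4°/2 = 5.2°.
Swath width ≈ 2h·tan(θ/2) = 2 × 953 × tan(5.2°) = 173.5 km.

173 km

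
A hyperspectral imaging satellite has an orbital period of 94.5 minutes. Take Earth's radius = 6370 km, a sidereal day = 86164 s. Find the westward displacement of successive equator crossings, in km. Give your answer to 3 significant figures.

2630 km

T = 94.5 min = 5670.0 s.
During one orbit Earth rotates (5670.0 / 86164) × 360° = 23.69°.
At the equator that is 23.69° × (2π·6370/360) km/° = 23.69 × 111.2 = 2634 km.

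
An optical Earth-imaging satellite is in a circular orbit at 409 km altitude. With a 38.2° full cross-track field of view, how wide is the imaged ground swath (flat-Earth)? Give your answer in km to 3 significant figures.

Half-angle = 38.2°/2 = 19.1°.
Swath width ≈ 2h·tan(θ/2) = 2 × 409 × tan(19.1°) = 283.3 km.

283 km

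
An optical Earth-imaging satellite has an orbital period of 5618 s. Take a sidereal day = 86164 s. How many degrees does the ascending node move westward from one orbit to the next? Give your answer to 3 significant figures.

During one orbit Earth rotates (5618.0 / 86164) × 360° = 23.47°.

23.5°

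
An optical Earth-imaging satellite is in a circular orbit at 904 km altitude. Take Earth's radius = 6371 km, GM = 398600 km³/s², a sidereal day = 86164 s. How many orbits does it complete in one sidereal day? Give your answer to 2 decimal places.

13.95

Semi-major axis a = 6371 + 904 = 7275 km. Period T = 2π√(a³/μ) = 2π√(7275³/398600) = 6175.3 s = 102.92 min.
Orbits per sidereal day = 86164 / 6175.3 = 13.953.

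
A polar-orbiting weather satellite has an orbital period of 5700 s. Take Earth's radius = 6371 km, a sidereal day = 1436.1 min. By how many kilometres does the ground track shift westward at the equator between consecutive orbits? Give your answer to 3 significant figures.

During one orbit Earth rotates (5700.0 / 86166) × 360° = 23.81°.
At the equator that is 23.81° × (2π·6371/360) km/° = 23.81 × 111.2 = 2648 km.

2650 km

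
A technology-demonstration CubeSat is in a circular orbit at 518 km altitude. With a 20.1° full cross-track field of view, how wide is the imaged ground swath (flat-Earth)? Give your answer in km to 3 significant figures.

184 km

Half-angle = 20.1°/2 = 10.05°.
Swath width ≈ 2h·tan(θ/2) = 2 × 518 × tan(10.05°) = 183.6 km.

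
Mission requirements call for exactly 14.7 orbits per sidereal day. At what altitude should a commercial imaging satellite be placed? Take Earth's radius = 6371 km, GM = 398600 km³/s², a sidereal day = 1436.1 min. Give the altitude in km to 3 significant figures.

Required period T = 86166 / 14.7 = 5861.6 s.
From T = 2π√(a³/μ): a = (μ T²/4π²)^(1/3) = (398600 × 5861.6² / 4π²)^(1/3) = 7026 km.
Altitude h = a − R = 7026 − 6371 = 655 km.

655 km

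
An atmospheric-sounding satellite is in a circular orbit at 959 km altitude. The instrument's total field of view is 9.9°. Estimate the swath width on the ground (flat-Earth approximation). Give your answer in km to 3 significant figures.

Half-angle = 9.9°/2 = 4.95°.
Swath width ≈ 2h·tan(θ/2) = 2 × 959 × tan(4.95°) = 166.1 km.

166 km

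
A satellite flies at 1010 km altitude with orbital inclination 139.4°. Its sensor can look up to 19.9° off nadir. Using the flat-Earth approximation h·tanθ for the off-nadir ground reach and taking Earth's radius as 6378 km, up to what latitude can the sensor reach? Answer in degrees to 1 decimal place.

43.9°

Retrograde orbit: the ground track reaches ±(180° − i) = ±(180 − 139.4) = ±40.6°.
Sensor half-swath on the ground ≈ 1010·tan(19.9°) = 366 km = 3.28° of latitude.
Maximum observable latitude ≈ 40.6 + 3.28 = 43.9°.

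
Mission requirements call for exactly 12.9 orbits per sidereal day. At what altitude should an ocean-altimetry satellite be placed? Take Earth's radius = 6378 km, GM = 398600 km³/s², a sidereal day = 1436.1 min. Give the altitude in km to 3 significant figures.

1290 km

Required period T = 86166 / 12.9 = 6679.5 s.
From T = 2π√(a³/μ): a = (μ T²/4π²)^(1/3) = (398600 × 6679.5² / 4π²)^(1/3) = 7666 km.
Altitude h = a − R = 7666 − 6378 = 1288 km.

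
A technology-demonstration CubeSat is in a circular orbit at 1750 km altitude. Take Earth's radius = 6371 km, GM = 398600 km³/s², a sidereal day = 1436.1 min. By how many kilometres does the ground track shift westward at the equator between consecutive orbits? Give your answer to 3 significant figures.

Semi-major axis a = 6371 + 1750 = 8121 km. Period T = 2π√(a³/μ) = 2π√(8121³/398600) = 7283.3 s = 121.39 min.
During one orbit Earth rotates (7283.3 / 86166) × 360° = 30.43°.
At the equator that is 30.43° × (2π·6371/360) km/° = 30.43 × 111.2 = 3384 km.

3380 km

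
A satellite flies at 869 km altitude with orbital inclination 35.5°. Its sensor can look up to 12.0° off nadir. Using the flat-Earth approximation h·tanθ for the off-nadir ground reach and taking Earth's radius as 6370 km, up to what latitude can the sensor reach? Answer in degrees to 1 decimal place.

37.2°

For a prograde orbit the ground track reaches latitude ±i = ±35.5°.
Sensor half-swath on the ground ≈ 869·tan(12.0°) = 185 km = 1.66° of latitude.
Maximum observable latitude ≈ 35.5 + 1.66 = 37.2°.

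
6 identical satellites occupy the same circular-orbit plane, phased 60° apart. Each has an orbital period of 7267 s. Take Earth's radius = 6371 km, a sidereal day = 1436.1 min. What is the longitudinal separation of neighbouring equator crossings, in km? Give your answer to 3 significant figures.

563 km

Single-satellite node shift = (7267.0/86166) × 360° = 30.36°.
With 6 satellites evenly phased, successive equator crossings are 30.36/6 = 5.060° apart.
That is 5.060 × 111.2 = 563 km at the equator.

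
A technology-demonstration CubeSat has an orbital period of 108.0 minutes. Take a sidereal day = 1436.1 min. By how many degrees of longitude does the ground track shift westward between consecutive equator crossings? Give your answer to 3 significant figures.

T = 108.0 min = 6480.0 s.
During one orbit Earth rotates (6480.0 / 86166) × 360° = 27.07°.

27.1°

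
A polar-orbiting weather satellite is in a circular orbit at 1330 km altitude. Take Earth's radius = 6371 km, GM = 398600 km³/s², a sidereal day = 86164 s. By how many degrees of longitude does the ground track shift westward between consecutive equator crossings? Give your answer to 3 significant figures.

28.1°

Semi-major axis a = 6371 + 1330 = 7701 km. Period T = 2π√(a³/μ) = 2π√(7701³/398600) = 6725.6 s = 112.09 min.
During one orbit Earth rotates (6725.6 / 86164) × 360° = 28.10°.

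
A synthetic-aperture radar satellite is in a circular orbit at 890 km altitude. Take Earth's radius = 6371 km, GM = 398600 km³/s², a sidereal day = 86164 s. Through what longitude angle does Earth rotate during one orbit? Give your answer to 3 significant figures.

Semi-major axis a = 6371 + 890 = 7261 km. Period T = 2π√(a³/μ) = 2π√(7261³/398600) = 6157.5 s = 102.63 min.
During one orbit Earth rotates (6157.5 / 86164) × 360° = 25.73°.

25.7°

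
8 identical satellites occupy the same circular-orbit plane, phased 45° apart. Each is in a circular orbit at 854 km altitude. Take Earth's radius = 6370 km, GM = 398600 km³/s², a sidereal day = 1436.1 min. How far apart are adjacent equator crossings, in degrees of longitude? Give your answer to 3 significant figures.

Semi-major axis a = 6370 + 854 = 7224 km. Period T = 2π√(a³/μ) = 2π√(7224³/398600) = 6110.5 s = 101.84 min.
Single-satellite node shift = (6110.5/86166) × 360° = 25.53°.
With 8 satellites evenly phased, successive equator crossings are 25.53/8 = 3.191° apart.

3.19°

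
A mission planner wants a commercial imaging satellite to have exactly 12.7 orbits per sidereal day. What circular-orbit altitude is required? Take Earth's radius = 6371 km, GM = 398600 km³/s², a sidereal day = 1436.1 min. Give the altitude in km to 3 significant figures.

Required period T = 86166 / 12.7 = 6784.7 s.
From T = 2π√(a³/μ): a = (μ T²/4π²)^(1/3) = (398600 × 6784.7² / 4π²)^(1/3) = 7746 km.
Altitude h = a − R = 7746 − 6371 = 1375 km.

1380 km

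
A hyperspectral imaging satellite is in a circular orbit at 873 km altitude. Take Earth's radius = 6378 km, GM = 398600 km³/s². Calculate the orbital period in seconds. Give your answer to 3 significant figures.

Semi-major axis a = 6378 + 873 = 7251 km. Period T = 2π√(a³/μ) = 2π√(7251³/398600) = 6144.8 s = 102.41 min.

6140 seconds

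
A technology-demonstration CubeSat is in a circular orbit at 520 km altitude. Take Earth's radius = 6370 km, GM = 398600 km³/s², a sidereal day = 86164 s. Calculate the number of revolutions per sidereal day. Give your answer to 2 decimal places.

15.14

Semi-major axis a = 6370 + 520 = 6890 km. Period T = 2π√(a³/μ) = 2π√(6890³/398600) = 5691.7 s = 94.86 min.
Orbits per sidereal day = 86164 / 5691.7 = 15.139.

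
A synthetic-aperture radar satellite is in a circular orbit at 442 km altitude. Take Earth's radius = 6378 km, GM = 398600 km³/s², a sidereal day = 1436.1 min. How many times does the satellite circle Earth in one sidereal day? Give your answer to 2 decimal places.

15.37

Semi-major axis a = 6378 + 442 = 6820 km. Period T = 2π√(a³/μ) = 2π√(6820³/398600) = 5605.2 s = 93.42 min.
Orbits per sidereal day = 86166 / 5605.2 = 15.373.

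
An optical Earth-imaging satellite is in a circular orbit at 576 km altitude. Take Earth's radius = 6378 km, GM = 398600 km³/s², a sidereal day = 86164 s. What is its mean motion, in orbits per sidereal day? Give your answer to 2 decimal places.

14.93

Semi-major axis a = 6378 + 576 = 6954 km. Period T = 2π√(a³/μ) = 2π√(6954³/398600) = 5771.2 s = 96.19 min.
Orbits per sidereal day = 86164 / 5771.2 = 14.930.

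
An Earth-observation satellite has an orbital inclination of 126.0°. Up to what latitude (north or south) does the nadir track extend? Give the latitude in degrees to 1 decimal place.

Retrograde orbit: the ground track reaches ±(180° − i) = ±(180 − 126.0) = ±54.0°.

54.0°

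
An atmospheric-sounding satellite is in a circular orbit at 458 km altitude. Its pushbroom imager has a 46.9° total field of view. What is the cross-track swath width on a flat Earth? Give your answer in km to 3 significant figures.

397 km

Half-angle = 46.9°/2 = 23.45°.
Swath width ≈ 2h·tan(θ/2) = 2 × 458 × tan(23.45°) = 397.3 km.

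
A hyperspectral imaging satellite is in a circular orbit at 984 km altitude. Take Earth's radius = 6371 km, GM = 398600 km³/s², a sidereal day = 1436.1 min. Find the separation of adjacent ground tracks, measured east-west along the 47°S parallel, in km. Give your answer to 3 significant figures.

Semi-major axis a = 6371 + 984 = 7355 km. Period T = 2π√(a³/μ) = 2π√(7355³/398600) = 6277.5 s = 104.62 min.
Node shift per orbit = (6277.5/86166) × 360° = 26.23°.
Equatorial spacing = 26.23 × 111.2 km/° = 2916 km.
At 47° latitude, spacing = 2916 × cos(47°) = 1989 km.

1990 km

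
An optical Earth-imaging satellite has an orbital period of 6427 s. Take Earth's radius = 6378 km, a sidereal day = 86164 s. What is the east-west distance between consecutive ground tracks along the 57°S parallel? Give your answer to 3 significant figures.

Node shift per orbit = (6427.0/86164) × 360° = 26.85°.
Equatorial spacing = 26.85 × 111.3 km/° = 2989 km.
At 57° latitude, spacing = 2989 × cos(57°) = 1628 km.

1630 km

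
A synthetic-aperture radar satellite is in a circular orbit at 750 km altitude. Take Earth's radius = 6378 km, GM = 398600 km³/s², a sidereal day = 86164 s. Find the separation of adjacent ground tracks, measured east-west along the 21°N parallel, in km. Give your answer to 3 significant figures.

2600 km

Semi-major axis a = 6378 + 750 = 7128 km. Period T = 2π√(a³/μ) = 2π√(7128³/398600) = 5989.1 s = 99.82 min.
Node shift per orbit = (5989.1/86164) × 360° = 25.02°.
Equatorial spacing = 25.02 × 111.3 km/° = 2785 km.
At 21° latitude, spacing = 2785 × cos(21°) = 2600 km.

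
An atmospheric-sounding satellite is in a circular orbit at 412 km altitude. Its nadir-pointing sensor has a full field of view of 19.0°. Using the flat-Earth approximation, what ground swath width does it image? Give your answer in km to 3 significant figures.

Half-angle = 19.0°/2 = 9.5°.
Swath width ≈ 2h·tan(θ/2) = 2 × 412 × tan(9.5°) = 137.9 km.

138 km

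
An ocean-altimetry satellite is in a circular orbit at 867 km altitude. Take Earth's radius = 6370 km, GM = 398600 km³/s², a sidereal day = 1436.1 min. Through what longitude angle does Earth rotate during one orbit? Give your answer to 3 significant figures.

Semi-major axis a = 6370 + 867 = 7237 km. Period T = 2π√(a³/μ) = 2π√(7237³/398600) = 6127.0 s = 102.12 min.
During one orbit Earth rotates (6127.0 / 86166) × 360° = 25.60°.

25.6°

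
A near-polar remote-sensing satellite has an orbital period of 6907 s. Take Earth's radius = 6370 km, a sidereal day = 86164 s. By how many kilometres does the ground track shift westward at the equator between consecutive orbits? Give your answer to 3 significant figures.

3210 km

During one orbit Earth rotates (6907.0 / 86164) × 360° = 28.86°.
At the equator that is 28.86° × (2π·6370/360) km/° = 28.86 × 111.2 = 3208 km.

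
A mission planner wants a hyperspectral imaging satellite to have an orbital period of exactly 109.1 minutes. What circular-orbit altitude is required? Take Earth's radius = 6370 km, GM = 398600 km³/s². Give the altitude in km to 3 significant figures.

1190 km

T = 109.1 min = 6546.0 s.
From T = 2π√(a³/μ): a = (μ T²/4π²)^(1/3) = (398600 × 6546.0² / 4π²)^(1/3) = 7563 km.
Altitude h = a − R = 7563 − 6370 = 1193 km.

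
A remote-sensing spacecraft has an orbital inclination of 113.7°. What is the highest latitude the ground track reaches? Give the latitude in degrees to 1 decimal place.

Retrograde orbit: the ground track reaches ±(180° − i) = ±(180 − 113.7) = ±66.3°.

66.3°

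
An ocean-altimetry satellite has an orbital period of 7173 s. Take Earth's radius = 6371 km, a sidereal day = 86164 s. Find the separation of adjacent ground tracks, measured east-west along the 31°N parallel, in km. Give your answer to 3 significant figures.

Node shift per orbit = (7173.0/86164) × 360° = 29.97°.
Equatorial spacing = 29.97 × 111.2 km/° = 3332 km.
At 31° latitude, spacing = 3332 × cos(31°) = 2856 km.

2860 km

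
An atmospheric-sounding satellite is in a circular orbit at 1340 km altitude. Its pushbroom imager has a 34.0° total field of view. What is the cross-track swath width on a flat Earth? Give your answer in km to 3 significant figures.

Half-angle = 34.0°/2 = 17°.
Swath width ≈ 2h·tan(θ/2) = 2 × 1340 × tan(17°) = 819.4 km.

819 km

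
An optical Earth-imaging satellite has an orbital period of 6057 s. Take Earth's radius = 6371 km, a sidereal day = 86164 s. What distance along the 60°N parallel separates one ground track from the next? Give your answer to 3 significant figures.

Node shift per orbit = (6057.0/86164) × 360° = 25.31°.
Equatorial spacing = 25.31 × 111.2 km/° = 2814 km.
At 60° latitude, spacing = 2814 × cos(60°) = 1407 km.

1410 km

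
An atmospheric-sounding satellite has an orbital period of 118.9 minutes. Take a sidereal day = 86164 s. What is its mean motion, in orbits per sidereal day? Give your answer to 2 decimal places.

12.08

T = 118.9 min = 7134.0 s.
Orbits per sidereal day = 86164 / 7134.0 = 12.078.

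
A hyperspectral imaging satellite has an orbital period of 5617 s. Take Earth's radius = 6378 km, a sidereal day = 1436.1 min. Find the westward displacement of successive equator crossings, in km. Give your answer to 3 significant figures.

2610 km

During one orbit Earth rotates (5617.0 / 86166) × 360° = 23.47°.
At the equator that is 23.47° × (2π·6378/360) km/° = 23.47 × 111.3 = 2612 km.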